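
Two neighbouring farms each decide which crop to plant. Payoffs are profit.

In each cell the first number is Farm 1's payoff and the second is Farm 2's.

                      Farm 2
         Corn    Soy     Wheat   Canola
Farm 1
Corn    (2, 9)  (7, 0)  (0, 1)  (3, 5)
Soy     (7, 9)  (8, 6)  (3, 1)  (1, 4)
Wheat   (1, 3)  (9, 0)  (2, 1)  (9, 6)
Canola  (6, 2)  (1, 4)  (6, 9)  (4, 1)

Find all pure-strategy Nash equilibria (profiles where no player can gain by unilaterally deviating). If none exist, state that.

Pure-strategy Nash equilibria: (Soy, Corn) and (Wheat, Canola) and (Canola, Wheat)

Farm 1 against Corn: payoffs 2, 7, 1, 6 → best response Soy.
Farm 1 against Soy: payoffs 7, 8, 9, 1 → best response Wheat.
Farm 1 against Wheat: payoffs 0, 3, 2, 6 → best response Canola.
Farm 1 against Canola: payoffs 3, 1, 9, 4 → best response Wheat.
Farm 2 against Corn: payoffs 9, 0, 1, 5 → best response Corn.
Farm 2 against Soy: payoffs 9, 6, 1, 4 → best response Corn.
Farm 2 against Wheat: payoffs 3, 0, 1, 6 → best response Canola.
Farm 2 against Canola: payoffs 2, 4, 9, 1 → best response Wheat.
Mutual best responses: (Soy, Corn); (Wheat, Canola); (Canola, Wheat).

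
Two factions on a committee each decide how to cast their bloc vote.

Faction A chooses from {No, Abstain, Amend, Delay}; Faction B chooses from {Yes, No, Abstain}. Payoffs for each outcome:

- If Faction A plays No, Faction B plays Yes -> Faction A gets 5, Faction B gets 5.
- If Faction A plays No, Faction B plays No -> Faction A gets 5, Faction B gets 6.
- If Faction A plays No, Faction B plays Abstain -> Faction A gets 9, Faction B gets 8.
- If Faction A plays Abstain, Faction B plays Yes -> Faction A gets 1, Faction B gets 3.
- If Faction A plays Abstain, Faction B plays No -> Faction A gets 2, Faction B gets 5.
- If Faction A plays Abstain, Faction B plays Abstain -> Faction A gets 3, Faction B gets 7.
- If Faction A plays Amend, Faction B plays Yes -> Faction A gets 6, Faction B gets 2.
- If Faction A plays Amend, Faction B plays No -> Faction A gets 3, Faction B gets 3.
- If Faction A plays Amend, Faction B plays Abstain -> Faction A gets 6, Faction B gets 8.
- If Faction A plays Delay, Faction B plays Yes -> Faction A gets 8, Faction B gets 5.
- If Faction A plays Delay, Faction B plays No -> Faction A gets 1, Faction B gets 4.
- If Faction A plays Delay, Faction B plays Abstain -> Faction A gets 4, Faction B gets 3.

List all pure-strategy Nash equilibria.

Faction A against Yes: payoffs 5, 1, 6, 8 → best response Delay.
Faction A against No: payoffs 5, 2, 3, 1 → best response No.
Faction A against Abstain: payoffs 9, 3, 6, 4 → best response No.
Faction B against No: payoffs 5, 6, 8 → best response Abstain.
Faction B against Abstain: payoffs 3, 5, 7 → best response Abstain.
Faction B against Amend: payoffs 2, 3, 8 → best response Abstain.
Faction B against Delay: payoffs 5, 4, 3 → best response Yes.
Mutual best responses: (No, Abstain); (Delay, Yes).

Pure-strategy Nash equilibria: (No, Abstain) and (Delay, Yes)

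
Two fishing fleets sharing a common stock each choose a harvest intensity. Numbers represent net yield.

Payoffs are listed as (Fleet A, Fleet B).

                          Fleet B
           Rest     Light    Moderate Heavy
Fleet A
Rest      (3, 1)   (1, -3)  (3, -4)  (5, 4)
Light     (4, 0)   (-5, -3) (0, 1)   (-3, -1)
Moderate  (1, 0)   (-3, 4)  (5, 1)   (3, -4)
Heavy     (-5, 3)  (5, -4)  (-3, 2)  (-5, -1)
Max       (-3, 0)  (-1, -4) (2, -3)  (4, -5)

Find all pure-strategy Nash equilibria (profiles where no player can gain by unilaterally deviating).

For each player, find the best response to each opponent profile; mutual best responses are the pure NE.
Fleet A against Rest: payoffs 3, 4, 1, -5, -3 → best response Light.
Fleet A against Light: payoffs 1, -5, -3, 5, -1 → best response Heavy.
Fleet A against Moderate: payoffs 3, 0, 5, -3, 2 → best response Moderate.
Fleet A against Heavy: payoffs 5, -3, 3, -5, 4 → best response Rest.
Fleet B against Rest: payoffs 1, -3, -4, 4 → best response Heavy.
Fleet B against Light: payoffs 0, -3, 1, -1 → best response Moderate.
Fleet B against Moderate: payoffs 0, 4, 1, -4 → best response Light.
Fleet B against Heavy: payoffs 3, -4, 2, -1 → best response Rest.
Fleet B against Max: payoffs 0, -4, -3, -5 → best response Rest.
Mutual best responses: (Rest, Heavy).

Pure NE: (Rest, Heavy)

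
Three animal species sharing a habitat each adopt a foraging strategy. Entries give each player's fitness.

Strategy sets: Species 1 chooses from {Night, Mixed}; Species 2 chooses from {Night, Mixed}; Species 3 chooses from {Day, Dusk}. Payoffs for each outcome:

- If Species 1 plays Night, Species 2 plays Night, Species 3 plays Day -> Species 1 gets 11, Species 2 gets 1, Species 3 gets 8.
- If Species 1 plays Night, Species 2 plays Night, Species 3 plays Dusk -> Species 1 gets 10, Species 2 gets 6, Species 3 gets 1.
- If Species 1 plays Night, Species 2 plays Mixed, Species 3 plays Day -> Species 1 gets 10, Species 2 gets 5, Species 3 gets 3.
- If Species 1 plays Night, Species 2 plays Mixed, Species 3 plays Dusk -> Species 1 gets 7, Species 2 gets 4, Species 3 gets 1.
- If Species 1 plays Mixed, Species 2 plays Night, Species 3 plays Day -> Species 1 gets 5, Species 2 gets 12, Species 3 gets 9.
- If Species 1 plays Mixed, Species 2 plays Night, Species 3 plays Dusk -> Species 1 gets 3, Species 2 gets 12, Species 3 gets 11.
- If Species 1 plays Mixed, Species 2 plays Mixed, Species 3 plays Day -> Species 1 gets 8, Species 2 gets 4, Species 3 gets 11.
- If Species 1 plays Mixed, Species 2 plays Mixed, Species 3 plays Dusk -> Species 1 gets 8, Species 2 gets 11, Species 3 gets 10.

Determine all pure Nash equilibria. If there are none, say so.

(Night, Night, Day): Species 2 can switch to Mixed (1 → 5). Not NE.
(Night, Night, Dusk): Species 3 can switch to Day (1 → 8). Not NE.
(Night, Mixed, Day): Species 1 gets 10, best alternative 8; Species 2 gets 5, best alternative 1; Species 3 gets 3, best alternative 1. No profitable deviation — NE.
(Night, Mixed, Dusk): Species 1 can switch to Mixed (7 → 8). Not NE.
(Mixed, Night, Day): Species 1 can switch to Night (5 → 11). Not NE.
(Mixed, Night, Dusk): Species 1 can switch to Night (3 → 10). Not NE.
(Mixed, Mixed, Day): Species 1 can switch to Night (8 → 10). Not NE.
(The remaining 1 profile has a profitable deviation by the same check.)

(Night, Mixed, Day)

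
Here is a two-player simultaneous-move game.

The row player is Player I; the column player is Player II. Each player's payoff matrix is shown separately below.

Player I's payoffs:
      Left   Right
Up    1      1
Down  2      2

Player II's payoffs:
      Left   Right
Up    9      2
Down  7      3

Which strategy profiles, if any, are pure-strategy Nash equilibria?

For each strategy profile, look for a profitable unilateral deviation.
(Up, Left): Player I can switch to Down (1 → 2). Not NE.
(Up, Right): Player I can switch to Down (1 → 2). Not NE.
(Down, Left): Player I gets 2, best alternative 1; Player II gets 7, best alternative 3. No profitable deviation — NE.
(Down, Right): Player II can switch to Left (3 → 7). Not NE.

(Down, Left)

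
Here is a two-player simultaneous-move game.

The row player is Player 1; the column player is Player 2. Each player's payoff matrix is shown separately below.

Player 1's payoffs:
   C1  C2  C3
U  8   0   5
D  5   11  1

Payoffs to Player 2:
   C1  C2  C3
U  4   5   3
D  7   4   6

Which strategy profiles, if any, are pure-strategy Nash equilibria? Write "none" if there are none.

(U, C1): Player 2 can switch to C2 (4 → 5). Not NE.
(U, C2): Player 1 can switch to D (0 → 11). Not NE.
(U, C3): Player 2 can switch to C1 (3 → 4). Not NE.
(D, C1): Player 1 can switch to U (5 → 8). Not NE.
(D, C2): Player 2 can switch to C1 (4 → 7). Not NE.
(D, C3): Player 1 can switch to U (1 → 5). Not NE.

This game has no pure Nash equilibrium.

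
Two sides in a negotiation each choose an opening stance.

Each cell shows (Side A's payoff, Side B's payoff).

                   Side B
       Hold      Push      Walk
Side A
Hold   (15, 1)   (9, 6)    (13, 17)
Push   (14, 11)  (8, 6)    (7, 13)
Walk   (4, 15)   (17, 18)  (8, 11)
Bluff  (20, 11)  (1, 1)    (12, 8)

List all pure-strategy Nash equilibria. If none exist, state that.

Check each profile: it is a Nash equilibrium iff no player can strictly gain by switching unilaterally.
(Hold, Hold): Side A can switch to Bluff (15 → 20). Not NE.
(Hold, Push): Side A can switch to Walk (9 → 17). Not NE.
(Hold, Walk): Side A gets 13, best alternative 12; Side B gets 17, best alternative 6. No profitable deviation — NE.
(Push, Hold): Side A can switch to Hold (14 → 15). Not NE.
(Push, Push): Side A can switch to Hold (8 → 9). Not NE.
(Push, Walk): Side A can switch to Hold (7 → 13). Not NE.
(Walk, Hold): Side A can switch to Hold (4 → 15). Not NE.
(Walk, Push): Side A gets 17, best alternative 9; Side B gets 18, best alternative 15. No profitable deviation — NE.
(Walk, Walk): Side A can switch to Hold (8 → 13). Not NE.
(Bluff, Hold): Side A gets 20, best alternative 15; Side B gets 11, best alternative 8. No profitable deviation — NE.
(Bluff, Push): Side A can switch to Hold (1 → 9). Not NE.
(Bluff, Walk): Side A can switch to Hold (12 → 13). Not NE.

(Hold, Walk); (Walk, Push); (Bluff, Hold)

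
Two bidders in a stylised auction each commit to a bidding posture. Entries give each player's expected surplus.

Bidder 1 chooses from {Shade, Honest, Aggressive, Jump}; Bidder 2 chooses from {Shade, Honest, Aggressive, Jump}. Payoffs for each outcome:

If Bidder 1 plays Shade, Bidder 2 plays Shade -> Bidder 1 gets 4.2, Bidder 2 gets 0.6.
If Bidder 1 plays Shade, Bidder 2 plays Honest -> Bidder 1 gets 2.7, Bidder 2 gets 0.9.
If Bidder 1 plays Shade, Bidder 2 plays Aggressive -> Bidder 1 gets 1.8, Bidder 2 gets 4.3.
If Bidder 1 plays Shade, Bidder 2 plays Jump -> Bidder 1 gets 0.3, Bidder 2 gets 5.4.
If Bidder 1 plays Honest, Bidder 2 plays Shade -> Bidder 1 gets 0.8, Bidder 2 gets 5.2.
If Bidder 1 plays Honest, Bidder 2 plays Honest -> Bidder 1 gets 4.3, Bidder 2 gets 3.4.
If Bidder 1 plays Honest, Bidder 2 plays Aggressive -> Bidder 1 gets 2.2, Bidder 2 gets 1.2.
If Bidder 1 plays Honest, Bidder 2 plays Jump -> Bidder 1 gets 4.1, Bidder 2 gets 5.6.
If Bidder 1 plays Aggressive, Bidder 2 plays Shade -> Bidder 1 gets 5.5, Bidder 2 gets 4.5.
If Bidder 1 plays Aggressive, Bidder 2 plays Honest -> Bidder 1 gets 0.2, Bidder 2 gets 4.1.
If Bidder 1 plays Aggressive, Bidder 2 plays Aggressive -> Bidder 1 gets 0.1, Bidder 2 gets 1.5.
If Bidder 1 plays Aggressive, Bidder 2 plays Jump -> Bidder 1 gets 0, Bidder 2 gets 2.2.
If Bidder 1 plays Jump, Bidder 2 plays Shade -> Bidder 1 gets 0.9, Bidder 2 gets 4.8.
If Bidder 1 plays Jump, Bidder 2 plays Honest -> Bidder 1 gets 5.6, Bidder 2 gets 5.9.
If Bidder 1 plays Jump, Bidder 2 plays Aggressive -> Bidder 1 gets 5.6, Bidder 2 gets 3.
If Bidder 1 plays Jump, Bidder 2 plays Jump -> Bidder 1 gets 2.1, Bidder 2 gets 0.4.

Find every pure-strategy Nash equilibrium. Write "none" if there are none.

Pure-strategy Nash equilibria: (Honest, Jump); (Aggressive, Shade); (Jump, Honest)

(Shade, Shade): Bidder 1 can switch to Aggressive (4.2 → 5.5). Not NE.
(Shade, Honest): Bidder 1 can switch to Honest (2.7 → 4.3). Not NE.
(Shade, Aggressive): Bidder 1 can switch to Honest (1.8 → 2.2). Not NE.
(Shade, Jump): Bidder 1 can switch to Honest (0.3 → 4.1). Not NE.
(Honest, Shade): Bidder 1 can switch to Shade (0.8 → 4.2). Not NE.
(Honest, Honest): Bidder 1 can switch to Jump (4.3 → 5.6). Not NE.
(Honest, Aggressive): Bidder 1 can switch to Jump (2.2 → 5.6). Not NE.
(Honest, Jump): Bidder 1 gets 4.1, best alternative 2.1; Bidder 2 gets 5.6, best alternative 5.2. No profitable deviation — NE.
(Aggressive, Shade): Bidder 1 gets 5.5, best alternative 4.2; Bidder 2 gets 4.5, best alternative 4.1. No profitable deviation — NE.
(Aggressive, Honest): Bidder 1 can switch to Shade (0.2 → 2.7). Not NE.
(Jump, Honest): Bidder 1 gets 5.6, best alternative 4.3; Bidder 2 gets 5.9, best alternative 4.8. No profitable deviation — NE.
(The remaining 5 profiles each have a profitable deviation by the same check.)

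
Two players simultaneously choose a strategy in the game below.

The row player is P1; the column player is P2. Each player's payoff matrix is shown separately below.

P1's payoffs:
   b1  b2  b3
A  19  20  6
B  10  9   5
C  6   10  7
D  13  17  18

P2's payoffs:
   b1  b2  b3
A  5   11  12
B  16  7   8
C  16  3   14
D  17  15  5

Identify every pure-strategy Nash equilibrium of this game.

No pure-strategy Nash equilibrium.

P1 against b1: payoffs 19, 10, 6, 13 → best response A.
P1 against b2: payoffs 20, 9, 10, 17 → best response A.
P1 against b3: payoffs 6, 5, 7, 18 → best response D.
P2 against A: payoffs 5, 11, 12 → best response b3.
P2 against B: payoffs 16, 7, 8 → best response b1.
P2 against C: payoffs 16, 3, 14 → best response b1.
P2 against D: payoffs 17, 15, 5 → best response b1.
No profile is a mutual best response for all players.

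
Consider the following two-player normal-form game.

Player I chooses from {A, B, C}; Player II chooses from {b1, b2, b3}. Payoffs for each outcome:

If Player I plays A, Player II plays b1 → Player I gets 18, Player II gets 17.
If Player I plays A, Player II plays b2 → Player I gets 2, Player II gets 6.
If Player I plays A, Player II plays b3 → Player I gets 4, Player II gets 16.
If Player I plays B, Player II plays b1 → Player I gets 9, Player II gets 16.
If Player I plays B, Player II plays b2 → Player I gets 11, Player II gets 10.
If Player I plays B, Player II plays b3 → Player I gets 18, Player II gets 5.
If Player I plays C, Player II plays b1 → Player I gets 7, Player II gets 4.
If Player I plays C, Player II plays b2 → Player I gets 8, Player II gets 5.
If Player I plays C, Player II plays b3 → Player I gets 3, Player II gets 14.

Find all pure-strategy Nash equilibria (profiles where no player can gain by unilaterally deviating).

The unique pure-strategy Nash equilibrium is (A, b1).

Player I against b1: payoffs 18, 9, 7 → best response A.
Player I against b2: payoffs 2, 11, 8 → best response B.
Player I against b3: payoffs 4, 18, 3 → best response B.
Player II against A: payoffs 17, 6, 16 → best response b1.
Player II against B: payoffs 16, 10, 5 → best response b1.
Player II against C: payoffs 4, 5, 14 → best response b3.
Mutual best responses: (A, b1).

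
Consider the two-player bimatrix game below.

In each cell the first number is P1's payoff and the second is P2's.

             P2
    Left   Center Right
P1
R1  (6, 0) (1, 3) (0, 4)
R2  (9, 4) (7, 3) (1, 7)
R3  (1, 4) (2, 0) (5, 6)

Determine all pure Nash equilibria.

The unique pure-strategy Nash equilibrium is (R3, Right).

P1 against Left: payoffs 6, 9, 1 → best response R2.
P1 against Center: payoffs 1, 7, 2 → best response R2.
P1 against Right: payoffs 0, 1, 5 → best response R3.
P2 against R1: payoffs 0, 3, 4 → best response Right.
P2 against R2: payoffs 4, 3, 7 → best response Right.
P2 against R3: payoffs 4, 0, 6 → best response Right.
Mutual best responses: (R3, Right).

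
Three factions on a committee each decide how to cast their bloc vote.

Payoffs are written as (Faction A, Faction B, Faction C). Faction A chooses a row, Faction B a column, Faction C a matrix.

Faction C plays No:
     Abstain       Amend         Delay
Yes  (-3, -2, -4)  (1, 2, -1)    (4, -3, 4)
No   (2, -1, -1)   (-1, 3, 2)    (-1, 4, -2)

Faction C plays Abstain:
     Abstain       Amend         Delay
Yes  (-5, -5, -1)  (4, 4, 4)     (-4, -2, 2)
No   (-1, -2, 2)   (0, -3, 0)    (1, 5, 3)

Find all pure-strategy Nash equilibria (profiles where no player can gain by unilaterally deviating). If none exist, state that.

For each strategy profile, look for a profitable unilateral deviation.
(Yes, Abstain, No): Faction A can switch to No (-3 → 2). Not NE.
(Yes, Abstain, Abstain): Faction A can switch to No (-5 → -1). Not NE.
(Yes, Amend, No): Faction C can switch to Abstain (-1 → 4). Not NE.
(Yes, Amend, Abstain): Faction A gets 4, best alternative 0; Faction B gets 4, best alternative -2; Faction C gets 4, best alternative -1. No profitable deviation — NE.
(Yes, Delay, No): Faction B can switch to Abstain (-3 → -2). Not NE.
(Yes, Delay, Abstain): Faction A can switch to No (-4 → 1). Not NE.
(No, Abstain, No): Faction B can switch to Amend (-1 → 3). Not NE.
(No, Abstain, Abstain): Faction B can switch to Delay (-2 → 5). Not NE.
(No, Amend, No): Faction A can switch to Yes (-1 → 1). Not NE.
(No, Delay, Abstain): Faction A gets 1, best alternative -4; Faction B gets 5, best alternative -2; Faction C gets 3, best alternative -2. No profitable deviation — NE.
(The remaining 2 profiles each have a profitable deviation by the same check.)

The pure Nash equilibria are (Yes, Amend, Abstain) and (No, Delay, Abstain).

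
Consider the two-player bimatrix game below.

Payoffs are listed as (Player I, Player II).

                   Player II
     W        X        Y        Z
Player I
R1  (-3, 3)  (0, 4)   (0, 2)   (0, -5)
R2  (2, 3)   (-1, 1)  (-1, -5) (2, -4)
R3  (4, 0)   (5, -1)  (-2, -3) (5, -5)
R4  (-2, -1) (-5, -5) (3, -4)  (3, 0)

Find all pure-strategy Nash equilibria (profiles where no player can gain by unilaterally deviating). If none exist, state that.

For each strategy profile, look for a profitable unilateral deviation.
(R1, W): Player I can switch to R2 (-3 → 2). Not NE.
(R1, X): Player I can switch to R3 (0 → 5). Not NE.
(R1, Y): Player I can switch to R4 (0 → 3). Not NE.
(R1, Z): Player I can switch to R2 (0 → 2). Not NE.
(R2, W): Player I can switch to R3 (2 → 4). Not NE.
(R2, X): Player I can switch to R1 (-1 → 0). Not NE.
(R2, Y): Player I can switch to R1 (-1 → 0). Not NE.
(R2, Z): Player I can switch to R3 (2 → 5). Not NE.
(R3, W): Player I gets 4, best alternative 2; Player II gets 0, best alternative -1. No profitable deviation — NE.
(The remaining 7 profiles each have a profitable deviation by the same check.)

The unique pure-strategy Nash equilibrium is (R3, W).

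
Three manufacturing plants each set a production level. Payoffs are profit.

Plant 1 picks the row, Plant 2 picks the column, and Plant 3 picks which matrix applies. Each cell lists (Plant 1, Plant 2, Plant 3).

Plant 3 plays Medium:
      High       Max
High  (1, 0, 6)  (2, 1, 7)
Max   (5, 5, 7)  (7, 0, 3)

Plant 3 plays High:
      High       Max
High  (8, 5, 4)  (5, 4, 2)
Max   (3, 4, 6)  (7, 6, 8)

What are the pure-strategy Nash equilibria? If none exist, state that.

Plant 1 against (High, Medium): payoffs 1, 5 → best response Max.
Plant 1 against (High, High): payoffs 8, 3 → best response High.
Plant 1 against (Max, Medium): payoffs 2, 7 → best response Max.
Plant 1 against (Max, High): payoffs 5, 7 → best response Max.
Plant 2 against (High, Medium): payoffs 0, 1 → best response Max.
Plant 2 against (High, High): payoffs 5, 4 → best response High.
Plant 2 against (Max, Medium): payoffs 5, 0 → best response High.
Plant 2 against (Max, High): payoffs 4, 6 → best response Max.
Plant 3 against (High, High): payoffs 6, 4 → best response Medium.
Plant 3 against (High, Max): payoffs 7, 2 → best response Medium.
Plant 3 against (Max, High): payoffs 7, 6 → best response Medium.
Plant 3 against (Max, Max): payoffs 3, 8 → best response High.
Mutual best responses: (Max, High, Medium); (Max, Max, High).

Pure-strategy Nash equilibria: (Max, High, Medium), (Max, Max, High)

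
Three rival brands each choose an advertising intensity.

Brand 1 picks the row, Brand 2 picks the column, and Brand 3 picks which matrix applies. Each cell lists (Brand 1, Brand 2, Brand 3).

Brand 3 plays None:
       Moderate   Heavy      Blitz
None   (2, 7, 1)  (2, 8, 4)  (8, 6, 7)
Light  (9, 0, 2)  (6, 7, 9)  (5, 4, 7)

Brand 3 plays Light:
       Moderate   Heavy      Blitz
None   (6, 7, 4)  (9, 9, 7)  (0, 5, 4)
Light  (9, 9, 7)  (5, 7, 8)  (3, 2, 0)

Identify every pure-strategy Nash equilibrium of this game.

The pure Nash equilibria are (None, Heavy, Light) and (Light, Moderate, Light) and (Light, Heavy, None).

Brand 1 against (Moderate, None): payoffs 2, 9 → best response Light.
Brand 1 against (Moderate, Light): payoffs 6, 9 → best response Light.
Brand 1 against (Heavy, None): payoffs 2, 6 → best response Light.
Brand 1 against (Heavy, Light): payoffs 9, 5 → best response None.
Brand 1 against (Blitz, None): payoffs 8, 5 → best response None.
Brand 1 against (Blitz, Light): payoffs 0, 3 → best response Light.
Brand 2 against (None, None): payoffs 7, 8, 6 → best response Heavy.
Brand 2 against (None, Light): payoffs 7, 9, 5 → best response Heavy.
Brand 2 against (Light, None): payoffs 0, 7, 4 → best response Heavy.
Brand 2 against (Light, Light): payoffs 9, 7, 2 → best response Moderate.
Brand 3 against (None, Moderate): payoffs 1, 4 → best response Light.
Brand 3 against (None, Heavy): payoffs 4, 7 → best response Light.
Brand 3 against (None, Blitz): payoffs 7, 4 → best response None.
Brand 3 against (Light, Moderate): payoffs 2, 7 → best response Light.
Brand 3 against (Light, Heavy): payoffs 9, 8 → best response None.
Brand 3 against (Light, Blitz): payoffs 7, 0 → best response None.
Mutual best responses: (None, Heavy, Light); (Light, Moderate, Light); (Light, Heavy, None).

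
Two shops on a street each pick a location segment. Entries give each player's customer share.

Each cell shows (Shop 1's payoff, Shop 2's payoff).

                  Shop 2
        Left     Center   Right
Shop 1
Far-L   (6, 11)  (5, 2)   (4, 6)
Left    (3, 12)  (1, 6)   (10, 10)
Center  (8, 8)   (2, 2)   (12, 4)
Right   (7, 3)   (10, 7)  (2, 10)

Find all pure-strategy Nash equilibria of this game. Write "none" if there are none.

The unique pure-strategy Nash equilibrium is (Center, Left).

For each strategy profile, look for a profitable unilateral deviation.
(Far-L, Left): Shop 1 can switch to Center (6 → 8). Not NE.
(Far-L, Center): Shop 1 can switch to Right (5 → 10). Not NE.
(Far-L, Right): Shop 1 can switch to Left (4 → 10). Not NE.
(Left, Left): Shop 1 can switch to Far-L (3 → 6). Not NE.
(Left, Center): Shop 1 can switch to Far-L (1 → 5). Not NE.
(Left, Right): Shop 1 can switch to Center (10 → 12). Not NE.
(Center, Left): Shop 1 gets 8, best alternative 7; Shop 2 gets 8, best alternative 4. No profitable deviation — NE.
(The remaining 5 profiles each have a profitable deviation by the same check.)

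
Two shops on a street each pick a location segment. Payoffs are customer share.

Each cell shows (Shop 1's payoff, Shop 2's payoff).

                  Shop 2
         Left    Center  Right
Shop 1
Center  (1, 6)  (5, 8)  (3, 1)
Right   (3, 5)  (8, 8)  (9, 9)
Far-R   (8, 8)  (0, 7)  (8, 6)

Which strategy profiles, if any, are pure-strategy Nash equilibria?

The pure Nash equilibria are (Right, Right); (Far-R, Left).

Shop 1 against Left: payoffs 1, 3, 8 → best response Far-R.
Shop 1 against Center: payoffs 5, 8, 0 → best response Right.
Shop 1 against Right: payoffs 3, 9, 8 → best response Right.
Shop 2 against Center: payoffs 6, 8, 1 → best response Center.
Shop 2 against Right: payoffs 5, 8, 9 → best response Right.
Shop 2 against Far-R: payoffs 8, 7, 6 → best response Left.
Mutual best responses: (Right, Right); (Far-R, Left).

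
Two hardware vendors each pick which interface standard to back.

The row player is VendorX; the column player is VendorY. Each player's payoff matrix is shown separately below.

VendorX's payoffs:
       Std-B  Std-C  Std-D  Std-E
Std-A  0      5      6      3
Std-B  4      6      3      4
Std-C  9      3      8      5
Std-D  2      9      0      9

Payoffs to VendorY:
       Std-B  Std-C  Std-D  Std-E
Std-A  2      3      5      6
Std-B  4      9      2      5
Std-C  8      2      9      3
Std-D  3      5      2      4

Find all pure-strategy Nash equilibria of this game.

(Std-C, Std-D); (Std-D, Std-C)

VendorX against Std-B: payoffs 0, 4, 9, 2 → best response Std-C.
VendorX against Std-C: payoffs 5, 6, 3, 9 → best response Std-D.
VendorX against Std-D: payoffs 6, 3, 8, 0 → best response Std-C.
VendorX against Std-E: payoffs 3, 4, 5, 9 → best response Std-D.
VendorY against Std-A: payoffs 2, 3, 5, 6 → best response Std-E.
VendorY against Std-B: payoffs 4, 9, 2, 5 → best response Std-C.
VendorY against Std-C: payoffs 8, 2, 9, 3 → best response Std-D.
VendorY against Std-D: payoffs 3, 5, 2, 4 → best response Std-C.
Mutual best responses: (Std-C, Std-D); (Std-D, Std-C).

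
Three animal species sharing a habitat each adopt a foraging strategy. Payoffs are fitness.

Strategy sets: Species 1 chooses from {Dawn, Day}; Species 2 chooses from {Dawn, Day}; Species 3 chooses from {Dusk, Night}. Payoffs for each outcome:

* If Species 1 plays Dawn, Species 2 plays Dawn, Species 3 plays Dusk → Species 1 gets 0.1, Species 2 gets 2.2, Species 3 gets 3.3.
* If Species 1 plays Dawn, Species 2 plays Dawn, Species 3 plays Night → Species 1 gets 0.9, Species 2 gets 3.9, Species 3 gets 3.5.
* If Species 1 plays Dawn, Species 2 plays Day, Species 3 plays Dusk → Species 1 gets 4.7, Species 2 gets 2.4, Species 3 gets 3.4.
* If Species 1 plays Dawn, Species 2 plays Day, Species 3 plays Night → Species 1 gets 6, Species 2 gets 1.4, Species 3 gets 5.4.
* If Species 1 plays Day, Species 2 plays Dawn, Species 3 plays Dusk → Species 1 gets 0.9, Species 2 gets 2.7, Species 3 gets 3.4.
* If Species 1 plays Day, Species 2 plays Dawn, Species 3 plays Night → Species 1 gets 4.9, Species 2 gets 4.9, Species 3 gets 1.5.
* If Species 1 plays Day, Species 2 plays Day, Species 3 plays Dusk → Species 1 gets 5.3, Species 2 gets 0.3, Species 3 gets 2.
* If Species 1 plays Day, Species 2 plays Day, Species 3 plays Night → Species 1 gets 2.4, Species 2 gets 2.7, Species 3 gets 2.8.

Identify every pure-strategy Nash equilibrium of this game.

For each player, find the best response to each opponent profile; mutual best responses are the pure NE.
Species 1 against (Dawn, Dusk): payoffs 0.1, 0.9 → best response Day.
Species 1 against (Dawn, Night): payoffs 0.9, 4.9 → best response Day.
Species 1 against (Day, Dusk): payoffs 4.7, 5.3 → best response Day.
Species 1 against (Day, Night): payoffs 6, 2.4 → best response Dawn.
Species 2 against (Dawn, Dusk): payoffs 2.2, 2.4 → best response Day.
Species 2 against (Dawn, Night): payoffs 3.9, 1.4 → best response Dawn.
Species 2 against (Day, Dusk): payoffs 2.7, 0.3 → best response Dawn.
Species 2 against (Day, Night): payoffs 4.9, 2.7 → best response Dawn.
Species 3 against (Dawn, Dawn): payoffs 3.3, 3.5 → best response Night.
Species 3 against (Dawn, Day): payoffs 3.4, 5.4 → best response Night.
Species 3 against (Day, Dawn): payoffs 3.4, 1.5 → best response Dusk.
Species 3 against (Day, Day): payoffs 2, 2.8 → best response Night.
Mutual best responses: (Day, Dawn, Dusk).

Pure NE: (Day, Dawn, Dusk)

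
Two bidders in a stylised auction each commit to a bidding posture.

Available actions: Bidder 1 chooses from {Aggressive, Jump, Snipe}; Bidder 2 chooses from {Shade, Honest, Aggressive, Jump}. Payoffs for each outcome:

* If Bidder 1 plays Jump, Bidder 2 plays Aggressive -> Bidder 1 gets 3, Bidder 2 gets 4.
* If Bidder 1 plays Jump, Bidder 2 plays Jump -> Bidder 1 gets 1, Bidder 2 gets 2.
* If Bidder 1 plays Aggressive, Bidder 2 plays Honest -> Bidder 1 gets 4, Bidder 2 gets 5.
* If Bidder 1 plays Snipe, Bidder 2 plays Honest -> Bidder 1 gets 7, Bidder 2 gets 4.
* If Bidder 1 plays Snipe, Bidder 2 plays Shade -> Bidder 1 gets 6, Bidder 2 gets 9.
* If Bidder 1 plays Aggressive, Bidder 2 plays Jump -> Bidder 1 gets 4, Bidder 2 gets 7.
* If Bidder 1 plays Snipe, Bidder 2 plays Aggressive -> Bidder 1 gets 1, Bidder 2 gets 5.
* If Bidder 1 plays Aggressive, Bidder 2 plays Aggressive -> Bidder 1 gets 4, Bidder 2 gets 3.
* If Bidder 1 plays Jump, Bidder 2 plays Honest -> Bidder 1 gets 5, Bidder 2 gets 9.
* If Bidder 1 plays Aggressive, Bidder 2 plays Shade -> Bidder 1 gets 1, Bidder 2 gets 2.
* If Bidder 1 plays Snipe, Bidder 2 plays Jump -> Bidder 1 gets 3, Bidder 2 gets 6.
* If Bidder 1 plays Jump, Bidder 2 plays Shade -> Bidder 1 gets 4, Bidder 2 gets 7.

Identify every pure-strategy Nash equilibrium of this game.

(Aggressive, Jump); (Snipe, Shade)

Mark each player's best response to every combination of opponents' strategies; a profile where every player is best-responding is a pure Nash equilibrium.
Bidder 1 against Shade: payoffs 1, 4, 6 → best response Snipe.
Bidder 1 against Honest: payoffs 4, 5, 7 → best response Snipe.
Bidder 1 against Aggressive: payoffs 4, 3, 1 → best response Aggressive.
Bidder 1 against Jump: payoffs 4, 1, 3 → best response Aggressive.
Bidder 2 against Aggressive: payoffs 2, 5, 3, 7 → best response Jump.
Bidder 2 against Jump: payoffs 7, 9, 4, 2 → best response Honest.
Bidder 2 against Snipe: payoffs 9, 4, 5, 6 → best response Shade.
Mutual best responses: (Aggressive, Jump); (Snipe, Shade).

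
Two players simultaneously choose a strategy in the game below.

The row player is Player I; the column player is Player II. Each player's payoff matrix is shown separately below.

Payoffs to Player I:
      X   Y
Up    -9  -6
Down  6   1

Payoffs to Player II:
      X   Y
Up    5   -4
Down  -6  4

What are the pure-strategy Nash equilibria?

(Up, X): Player I can switch to Down (-9 → 6). Not NE.
(Up, Y): Player I can switch to Down (-6 → 1). Not NE.
(Down, X): Player II can switch to Y (-6 → 4). Not NE.
(Down, Y): Player I gets 1, best alternative -6; Player II gets 4, best alternative -6. No profitable deviation — NE.

Pure NE: (Down, Y)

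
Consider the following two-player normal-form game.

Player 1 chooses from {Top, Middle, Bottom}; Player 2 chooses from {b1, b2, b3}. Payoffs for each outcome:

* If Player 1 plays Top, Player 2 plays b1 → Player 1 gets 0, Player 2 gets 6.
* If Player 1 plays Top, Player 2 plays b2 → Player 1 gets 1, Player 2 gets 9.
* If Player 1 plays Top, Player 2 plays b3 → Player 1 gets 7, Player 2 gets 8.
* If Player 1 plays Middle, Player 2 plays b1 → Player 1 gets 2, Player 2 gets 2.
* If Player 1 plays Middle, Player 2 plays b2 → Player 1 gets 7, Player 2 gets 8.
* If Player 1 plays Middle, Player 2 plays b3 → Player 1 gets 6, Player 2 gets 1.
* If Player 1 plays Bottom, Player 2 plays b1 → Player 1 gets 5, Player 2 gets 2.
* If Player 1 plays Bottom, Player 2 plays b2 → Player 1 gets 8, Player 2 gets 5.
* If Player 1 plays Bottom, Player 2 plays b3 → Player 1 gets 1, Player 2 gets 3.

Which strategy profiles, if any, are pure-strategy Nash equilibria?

The unique pure-strategy Nash equilibrium is (Bottom, b2).

Player 1 against b1: payoffs 0, 2, 5 → best response Bottom.
Player 1 against b2: payoffs 1, 7, 8 → best response Bottom.
Player 1 against b3: payoffs 7, 6, 1 → best response Top.
Player 2 against Top: payoffs 6, 9, 8 → best response b2.
Player 2 against Middle: payoffs 2, 8, 1 → best response b2.
Player 2 against Bottom: payoffs 2, 5, 3 → best response b2.
Mutual best responses: (Bottom, b2).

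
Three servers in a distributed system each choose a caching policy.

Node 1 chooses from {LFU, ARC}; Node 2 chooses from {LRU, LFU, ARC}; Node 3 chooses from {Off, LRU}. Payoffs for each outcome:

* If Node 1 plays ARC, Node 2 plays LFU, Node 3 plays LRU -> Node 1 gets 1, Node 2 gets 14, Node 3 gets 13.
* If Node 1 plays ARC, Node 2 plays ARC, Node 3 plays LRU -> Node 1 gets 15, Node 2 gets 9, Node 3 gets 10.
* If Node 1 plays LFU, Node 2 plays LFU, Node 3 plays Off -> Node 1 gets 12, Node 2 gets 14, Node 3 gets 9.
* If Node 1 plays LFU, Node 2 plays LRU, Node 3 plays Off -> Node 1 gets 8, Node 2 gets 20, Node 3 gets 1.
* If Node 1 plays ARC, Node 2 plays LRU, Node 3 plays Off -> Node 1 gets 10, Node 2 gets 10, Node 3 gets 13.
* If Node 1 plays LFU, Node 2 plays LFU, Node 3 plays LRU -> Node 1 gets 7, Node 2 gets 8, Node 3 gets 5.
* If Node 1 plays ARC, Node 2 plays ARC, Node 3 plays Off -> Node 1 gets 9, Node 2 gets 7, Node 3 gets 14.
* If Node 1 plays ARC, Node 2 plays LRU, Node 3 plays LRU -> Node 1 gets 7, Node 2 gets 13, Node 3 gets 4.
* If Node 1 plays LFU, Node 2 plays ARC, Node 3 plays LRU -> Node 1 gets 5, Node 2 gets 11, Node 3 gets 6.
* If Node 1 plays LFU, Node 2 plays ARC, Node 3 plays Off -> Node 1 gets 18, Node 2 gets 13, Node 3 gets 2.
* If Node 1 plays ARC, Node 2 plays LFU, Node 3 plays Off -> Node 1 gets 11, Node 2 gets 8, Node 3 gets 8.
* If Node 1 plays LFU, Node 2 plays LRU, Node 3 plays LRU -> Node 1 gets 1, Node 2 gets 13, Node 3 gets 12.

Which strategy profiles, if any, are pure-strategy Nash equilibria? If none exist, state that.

Mark each player's best response to every combination of opponents' strategies; a profile where every player is best-responding is a pure Nash equilibrium.
Node 1 against (LRU, Off): payoffs 8, 10 → best response ARC.
Node 1 against (LRU, LRU): payoffs 1, 7 → best response ARC.
Node 1 against (LFU, Off): payoffs 12, 11 → best response LFU.
Node 1 against (LFU, LRU): payoffs 7, 1 → best response LFU.
Node 1 against (ARC, Off): payoffs 18, 9 → best response LFU.
Node 1 against (ARC, LRU): payoffs 5, 15 → best response ARC.
Node 2 against (LFU, Off): payoffs 20, 14, 13 → best response LRU.
Node 2 against (LFU, LRU): payoffs 13, 8, 11 → best response LRU.
Node 2 against (ARC, Off): payoffs 10, 8, 7 → best response LRU.
Node 2 against (ARC, LRU): payoffs 13, 14, 9 → best response LFU.
Node 3 against (LFU, LRU): payoffs 1, 12 → best response LRU.
Node 3 against (LFU, LFU): payoffs 9, 5 → best response Off.
Node 3 against (LFU, ARC): payoffs 2, 6 → best response LRU.
Node 3 against (ARC, LRU): payoffs 13, 4 → best response Off.
Node 3 against (ARC, LFU): payoffs 8, 13 → best response LRU.
Node 3 against (ARC, ARC): payoffs 14, 10 → best response Off.
Mutual best responses: (ARC, LRU, Off).

Pure NE: (ARC, LRU, Off)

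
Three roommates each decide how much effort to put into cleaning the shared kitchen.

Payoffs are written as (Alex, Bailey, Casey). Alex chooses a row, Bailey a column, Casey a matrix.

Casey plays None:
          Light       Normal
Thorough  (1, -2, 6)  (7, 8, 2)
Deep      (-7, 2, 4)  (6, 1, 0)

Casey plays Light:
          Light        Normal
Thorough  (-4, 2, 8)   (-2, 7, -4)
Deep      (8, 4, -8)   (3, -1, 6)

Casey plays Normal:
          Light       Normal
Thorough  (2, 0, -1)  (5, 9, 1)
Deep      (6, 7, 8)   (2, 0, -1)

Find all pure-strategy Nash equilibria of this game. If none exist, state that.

Pure-strategy Nash equilibria: (Thorough, Normal, None) and (Deep, Light, Normal)

Alex against (Light, None): payoffs 1, -7 → best response Thorough.
Alex against (Light, Light): payoffs -4, 8 → best response Deep.
Alex against (Light, Normal): payoffs 2, 6 → best response Deep.
Alex against (Normal, None): payoffs 7, 6 → best response Thorough.
Alex against (Normal, Light): payoffs -2, 3 → best response Deep.
Alex against (Normal, Normal): payoffs 5, 2 → best response Thorough.
Bailey against (Thorough, None): payoffs -2, 8 → best response Normal.
Bailey against (Thorough, Light): payoffs 2, 7 → best response Normal.
Bailey against (Thorough, Normal): payoffs 0, 9 → best response Normal.
Bailey against (Deep, None): payoffs 2, 1 → best response Light.
Bailey against (Deep, Light): payoffs 4, -1 → best response Light.
Bailey against (Deep, Normal): payoffs 7, 0 → best response Light.
Casey against (Thorough, Light): payoffs 6, 8, -1 → best response Light.
Casey against (Thorough, Normal): payoffs 2, -4, 1 → best response None.
Casey against (Deep, Light): payoffs 4, -8, 8 → best response Normal.
Casey against (Deep, Normal): payoffs 0, 6, -1 → best response Light.
Mutual best responses: (Thorough, Normal, None); (Deep, Light, Normal).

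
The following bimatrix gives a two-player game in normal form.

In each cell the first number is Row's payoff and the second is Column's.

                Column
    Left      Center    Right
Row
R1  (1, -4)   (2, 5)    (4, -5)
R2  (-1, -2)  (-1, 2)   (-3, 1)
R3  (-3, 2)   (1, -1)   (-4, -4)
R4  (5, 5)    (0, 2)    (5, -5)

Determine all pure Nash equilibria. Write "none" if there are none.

(R1, Left): Row can switch to R4 (1 → 5). Not NE.
(R1, Center): Row gets 2, best alternative 1; Column gets 5, best alternative -4. No profitable deviation — NE.
(R1, Right): Row can switch to R4 (4 → 5). Not NE.
(R2, Left): Row can switch to R1 (-1 → 1). Not NE.
(R2, Center): Row can switch to R1 (-1 → 2). Not NE.
(R2, Right): Row can switch to R1 (-3 → 4). Not NE.
(R3, Left): Row can switch to R1 (-3 → 1). Not NE.
(R3, Center): Row can switch to R1 (1 → 2). Not NE.
(R3, Right): Row can switch to R1 (-4 → 4). Not NE.
(R4, Left): Row gets 5, best alternative 1; Column gets 5, best alternative 2. No profitable deviation — NE.
(The remaining 2 profiles each have a profitable deviation by the same check.)

(R1, Center), (R4, Left)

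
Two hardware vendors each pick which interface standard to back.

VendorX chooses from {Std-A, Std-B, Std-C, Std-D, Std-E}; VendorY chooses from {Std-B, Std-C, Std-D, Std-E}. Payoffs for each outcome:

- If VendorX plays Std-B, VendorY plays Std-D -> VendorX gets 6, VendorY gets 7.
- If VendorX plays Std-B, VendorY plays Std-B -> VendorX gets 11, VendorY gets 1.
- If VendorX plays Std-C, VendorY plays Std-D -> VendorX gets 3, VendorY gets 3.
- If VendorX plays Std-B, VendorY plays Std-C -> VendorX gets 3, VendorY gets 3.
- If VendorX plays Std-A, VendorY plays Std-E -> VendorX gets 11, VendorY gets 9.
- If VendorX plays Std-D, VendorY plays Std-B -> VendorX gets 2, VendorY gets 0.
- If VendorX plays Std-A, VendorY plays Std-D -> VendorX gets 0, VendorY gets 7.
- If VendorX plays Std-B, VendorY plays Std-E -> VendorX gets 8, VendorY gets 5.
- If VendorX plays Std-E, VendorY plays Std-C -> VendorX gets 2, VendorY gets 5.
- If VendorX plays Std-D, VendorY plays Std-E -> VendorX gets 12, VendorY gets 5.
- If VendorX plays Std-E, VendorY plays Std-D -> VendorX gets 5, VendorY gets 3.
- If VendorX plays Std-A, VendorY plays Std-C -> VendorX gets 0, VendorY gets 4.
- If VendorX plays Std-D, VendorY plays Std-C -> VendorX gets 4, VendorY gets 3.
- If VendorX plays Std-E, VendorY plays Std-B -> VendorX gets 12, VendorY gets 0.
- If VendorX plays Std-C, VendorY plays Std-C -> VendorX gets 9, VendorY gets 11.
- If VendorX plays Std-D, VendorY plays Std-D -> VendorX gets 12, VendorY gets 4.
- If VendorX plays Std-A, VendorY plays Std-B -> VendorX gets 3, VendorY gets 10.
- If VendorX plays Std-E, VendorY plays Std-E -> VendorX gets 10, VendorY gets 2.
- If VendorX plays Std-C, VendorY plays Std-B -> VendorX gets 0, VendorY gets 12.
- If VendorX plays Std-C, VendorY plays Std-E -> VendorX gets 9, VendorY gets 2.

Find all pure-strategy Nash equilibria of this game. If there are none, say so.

VendorX against Std-B: payoffs 3, 11, 0, 2, 12 → best response Std-E.
VendorX against Std-C: payoffs 0, 3, 9, 4, 2 → best response Std-C.
VendorX against Std-D: payoffs 0, 6, 3, 12, 5 → best response Std-D.
VendorX against Std-E: payoffs 11, 8, 9, 12, 10 → best response Std-D.
VendorY against Std-A: payoffs 10, 4, 7, 9 → best response Std-B.
VendorY against Std-B: payoffs 1, 3, 7, 5 → best response Std-D.
VendorY against Std-C: payoffs 12, 11, 3, 2 → best response Std-B.
VendorY against Std-D: payoffs 0, 3, 4, 5 → best response Std-E.
VendorY against Std-E: payoffs 0, 5, 3, 2 → best response Std-C.
Mutual best responses: (Std-D, Std-E).

Pure NE: (Std-D, Std-E)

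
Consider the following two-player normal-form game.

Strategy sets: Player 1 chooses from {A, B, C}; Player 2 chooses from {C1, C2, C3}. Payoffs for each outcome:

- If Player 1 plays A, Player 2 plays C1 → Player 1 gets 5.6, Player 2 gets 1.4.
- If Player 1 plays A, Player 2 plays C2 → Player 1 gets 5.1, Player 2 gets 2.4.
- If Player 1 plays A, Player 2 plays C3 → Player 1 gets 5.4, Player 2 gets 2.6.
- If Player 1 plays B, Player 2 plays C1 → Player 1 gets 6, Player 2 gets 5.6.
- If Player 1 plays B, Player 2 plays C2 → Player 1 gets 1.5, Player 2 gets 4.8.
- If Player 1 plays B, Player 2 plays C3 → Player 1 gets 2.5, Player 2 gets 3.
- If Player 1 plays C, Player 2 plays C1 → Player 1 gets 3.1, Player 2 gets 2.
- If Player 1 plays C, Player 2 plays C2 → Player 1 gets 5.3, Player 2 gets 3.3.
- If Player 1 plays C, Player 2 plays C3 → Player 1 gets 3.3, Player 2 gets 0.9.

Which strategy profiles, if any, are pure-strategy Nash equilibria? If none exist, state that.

Player 1 against C1: payoffs 5.6, 6, 3.1 → best response B.
Player 1 against C2: payoffs 5.1, 1.5, 5.3 → best response C.
Player 1 against C3: payoffs 5.4, 2.5, 3.3 → best response A.
Player 2 against A: payoffs 1.4, 2.4, 2.6 → best response C3.
Player 2 against B: payoffs 5.6, 4.8, 3 → best response C1.
Player 2 against C: payoffs 2, 3.3, 0.9 → best response C2.
Mutual best responses: (A, C3); (B, C1); (C, C2).

(A, C3) and (B, C1) and (C, C2)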